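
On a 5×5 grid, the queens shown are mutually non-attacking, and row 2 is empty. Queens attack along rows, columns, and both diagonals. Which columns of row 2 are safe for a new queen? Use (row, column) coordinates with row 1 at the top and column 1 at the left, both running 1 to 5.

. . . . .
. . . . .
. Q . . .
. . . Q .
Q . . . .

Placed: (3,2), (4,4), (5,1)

columns 5

(3,2) attacks row 2 at column 2 and diagonals 1, 3.
(4,4) attacks row 2 at column 4 and diagonals 2.
(5,1) attacks row 2 at column 1 and diagonals 4.
Attacked columns: {1, 2, 3, 4}. Safe: {5}.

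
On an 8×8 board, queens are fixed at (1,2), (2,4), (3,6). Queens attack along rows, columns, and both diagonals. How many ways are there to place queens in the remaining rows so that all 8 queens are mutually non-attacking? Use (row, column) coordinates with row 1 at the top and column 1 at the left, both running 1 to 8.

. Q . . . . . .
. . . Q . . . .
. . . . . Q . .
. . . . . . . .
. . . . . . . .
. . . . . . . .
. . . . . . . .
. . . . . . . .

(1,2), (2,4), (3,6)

1

Branch on row 4: col 1 → 0; col 3 → 0; col 8 → 1.
Sum: 0 + 0 + 1 = 1.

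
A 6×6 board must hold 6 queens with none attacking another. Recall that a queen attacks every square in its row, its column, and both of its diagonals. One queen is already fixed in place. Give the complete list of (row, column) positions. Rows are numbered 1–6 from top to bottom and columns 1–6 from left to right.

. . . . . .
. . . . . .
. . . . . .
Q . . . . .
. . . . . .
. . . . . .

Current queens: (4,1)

(1,2) (2,4) (3,6) (4,1) (5,3) (6,5)

Row 1: attacked by (4,1)→{1,4}. Safe: 2, 3, 5, 6. Place at column 2.
Row 2: attacked by (1,2)→{1,2,3}; (4,1)→{1,3}. Safe: 4, 5, 6. Place at column 4.
Row 3: attacked by (1,2)→{2,4}; (2,4)→{3,4,5}; (4,1)→{1,2}. Safe: 6. Place at column 6.
Row 5: attacked by (1,2)→{2,6}; (2,4)→{1,4}; (3,6)→{4,6}; (4,1)→{1,2}. Safe: 3, 5. Place at column 3.
Row 6: attacked by (1,2)→{2}; (2,4)→{4}; (3,6)→{3,6}; (4,1)→{1,3}; (5,3)→{2,3,4}. Safe: 5. Place at column 5.
Columns [2, 4, 6, 1, 3, 5], r−c [-1, -2, -3, 3, 2, 1], r+c [3, 6, 9, 5, 8, 11] are all distinct, so no two queens attack.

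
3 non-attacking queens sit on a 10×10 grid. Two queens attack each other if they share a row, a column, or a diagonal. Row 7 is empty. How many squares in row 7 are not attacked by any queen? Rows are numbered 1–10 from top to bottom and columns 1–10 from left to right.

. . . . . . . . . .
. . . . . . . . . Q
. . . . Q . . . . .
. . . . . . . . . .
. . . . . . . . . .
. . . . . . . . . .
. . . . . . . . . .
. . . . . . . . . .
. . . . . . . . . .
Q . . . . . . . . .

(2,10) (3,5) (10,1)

5

(2,10) attacks row 7 at column 10 and diagonals 5.
(3,5) attacks row 7 at column 5 and diagonals 1, 9.
(10,1) attacks row 7 at column 1 and diagonals 4.
Attacked columns: {1, 4, 5, 9, 10}. Safe: {2, 3, 6, 7, 8}.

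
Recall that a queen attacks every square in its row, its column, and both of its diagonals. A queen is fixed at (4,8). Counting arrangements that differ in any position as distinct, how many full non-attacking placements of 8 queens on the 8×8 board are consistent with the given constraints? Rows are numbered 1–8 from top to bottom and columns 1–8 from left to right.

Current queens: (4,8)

18

Branch on row 1: col 1 → 1; col 2 → 2; col 3 → 4; col 4 → 5; col 6 → 4; col 7 → 2.
Sum: 1 + 2 + 4 + 5 + 4 + 2 = 18.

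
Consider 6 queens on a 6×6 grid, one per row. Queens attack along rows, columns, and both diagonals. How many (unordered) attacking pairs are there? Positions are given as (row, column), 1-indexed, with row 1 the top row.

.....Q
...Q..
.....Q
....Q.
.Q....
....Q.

Same column: (1,6)–(3,6) (column 6); (4,5)–(6,5) (column 5).
Same diagonal: (1,6)–(5,2) (|1−5| = |6−2| = 4); (3,6)–(4,5) (|3−4| = |6−5| = 1).
Total attacking pairs: 4.

4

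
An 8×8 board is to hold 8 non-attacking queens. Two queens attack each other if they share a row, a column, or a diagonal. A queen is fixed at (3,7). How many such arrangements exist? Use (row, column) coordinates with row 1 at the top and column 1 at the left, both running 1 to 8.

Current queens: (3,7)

14

Branch on row 1: col 1 → 0; col 2 → 2; col 3 → 2; col 4 → 3; col 6 → 7; col 8 → 0.
Sum: 0 + 2 + 2 + 3 + 7 + 0 = 14.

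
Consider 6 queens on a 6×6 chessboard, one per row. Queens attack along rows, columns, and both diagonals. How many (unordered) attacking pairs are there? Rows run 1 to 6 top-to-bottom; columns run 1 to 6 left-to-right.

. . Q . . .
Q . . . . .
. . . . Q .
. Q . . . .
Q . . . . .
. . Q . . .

Same column: (1,3)–(6,3) (column 3); (2,1)–(5,1) (column 1).
Same diagonal: (1,3)–(3,5) (|1−3| = |3−5| = 2); (4,2)–(5,1) (|4−5| = |2−1| = 1).
Total attacking pairs: 4.

4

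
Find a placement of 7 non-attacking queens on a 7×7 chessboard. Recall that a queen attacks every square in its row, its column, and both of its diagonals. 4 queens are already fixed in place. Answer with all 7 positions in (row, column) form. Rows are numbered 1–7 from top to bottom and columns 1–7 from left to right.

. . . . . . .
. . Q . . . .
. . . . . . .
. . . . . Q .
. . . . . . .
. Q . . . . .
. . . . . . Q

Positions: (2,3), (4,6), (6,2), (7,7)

(1,5) (2,3) (3,1) (4,6) (5,4) (6,2) (7,7)

Row 1: attacked by (2,3)→{2,3,4}; (4,6)→{3,6}; (6,2)→{2,7}; (7,7)→{1,7}. Safe: 5. Place at column 5.
Row 3: attacked by (1,5)→{3,5,7}; (2,3)→{2,3,4}; (4,6)→{5,6,7}; (6,2)→{2,5}; (7,7)→{3,7}. Safe: 1. Place at column 1.
Row 5: attacked by (1,5)→{1,5}; (2,3)→{3,6}; (3,1)→{1,3}; (4,6)→{5,6,7}; (6,2)→{1,2,3}; (7,7)→{5,7}. Safe: 4. Place at column 4.
Columns [5, 3, 1, 6, 4, 2, 7], r−c [-4, -1, 2, -2, 1, 4, 0], r+c [6, 5, 4, 10, 9, 8, 14] are all distinct, so no two queens attack.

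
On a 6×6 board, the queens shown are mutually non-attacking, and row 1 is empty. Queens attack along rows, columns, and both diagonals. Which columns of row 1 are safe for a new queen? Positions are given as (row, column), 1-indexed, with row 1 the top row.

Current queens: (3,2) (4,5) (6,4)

(3,2) attacks row 1 at column 2 and diagonals 4.
(4,5) attacks row 1 at column 5 and diagonals 2.
(6,4) attacks row 1 at column 4.
Attacked columns: {2, 4, 5}. Safe: {1, 3, 6}.

columns 1, 3, 6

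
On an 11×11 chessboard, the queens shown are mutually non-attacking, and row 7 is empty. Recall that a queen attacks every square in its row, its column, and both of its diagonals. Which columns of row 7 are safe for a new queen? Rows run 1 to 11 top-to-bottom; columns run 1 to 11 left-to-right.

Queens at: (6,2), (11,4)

columns 5, 6, 7, 9, 10, 11

(6,2) attacks row 7 at column 2 and diagonals 1, 3.
(11,4) attacks row 7 at column 4 and diagonals 8.
Attacked columns: {1, 2, 3, 4, 8}. Safe: {5, 6, 7, 9, 10, 11}.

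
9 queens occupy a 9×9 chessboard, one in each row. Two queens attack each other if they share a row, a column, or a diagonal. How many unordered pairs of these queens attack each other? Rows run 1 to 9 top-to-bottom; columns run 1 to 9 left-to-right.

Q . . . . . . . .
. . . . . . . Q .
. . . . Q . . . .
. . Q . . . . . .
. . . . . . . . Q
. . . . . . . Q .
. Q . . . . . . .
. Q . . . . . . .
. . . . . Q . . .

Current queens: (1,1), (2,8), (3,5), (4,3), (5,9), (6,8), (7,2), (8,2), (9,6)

5

Same column: (2,8)–(6,8) (column 8); (7,2)–(8,2) (column 2).
Same diagonal: (2,8)–(8,2) (|2−8| = |8−2| = 6); (3,5)–(6,8) (|3−6| = |5−8| = 3); (5,9)–(6,8) (|5−6| = |9−8| = 1).
Total attacking pairs: 5.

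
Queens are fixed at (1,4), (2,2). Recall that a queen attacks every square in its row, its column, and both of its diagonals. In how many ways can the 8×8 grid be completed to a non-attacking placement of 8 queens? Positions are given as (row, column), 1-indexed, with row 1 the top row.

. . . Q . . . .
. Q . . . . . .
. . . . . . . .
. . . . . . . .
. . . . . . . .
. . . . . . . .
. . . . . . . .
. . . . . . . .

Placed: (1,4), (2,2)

Branch on row 3: col 5 → 1; col 7 → 3; col 8 → 2.
Sum: 1 + 3 + 2 = 6.

6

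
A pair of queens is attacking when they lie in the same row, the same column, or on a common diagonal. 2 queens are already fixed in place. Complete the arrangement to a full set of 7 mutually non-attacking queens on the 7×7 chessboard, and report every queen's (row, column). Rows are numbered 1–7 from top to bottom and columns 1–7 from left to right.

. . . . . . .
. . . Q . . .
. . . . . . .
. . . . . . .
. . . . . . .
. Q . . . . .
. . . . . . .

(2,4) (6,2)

Row 1: attacked by (2,4)→{3,4,5}; (6,2)→{2,7}. Safe: 1, 6. Place at column 1.
Row 3: attacked by (1,1)→{1,3}; (2,4)→{3,4,5}; (6,2)→{2,5}. Safe: 6, 7. Place at column 7.
Row 4: attacked by (1,1)→{1,4}; (2,4)→{2,4,6}; (3,7)→{6,7}; (6,2)→{2,4}. Safe: 3, 5. Place at column 3.
Row 5: attacked by (1,1)→{1,5}; (2,4)→{1,4,7}; (3,7)→{5,7}; (4,3)→{2,3,4}; (6,2)→{1,2,3}. Safe: 6. Place at column 6.
Row 7: attacked by (1,1)→{1,7}; (2,4)→{4}; (3,7)→{3,7}; (4,3)→{3,6}; (5,6)→{4,6}; (6,2)→{1,2,3}. Safe: 5. Place at column 5.
Columns [1, 4, 7, 3, 6, 2, 5], r−c [0, -2, -4, 1, -1, 4, 2], r+c [2, 6, 10, 7, 11, 8, 12] are all distinct, so no two queens attack.

(1,1) (2,4) (3,7) (4,3) (5,6) (6,2) (7,5)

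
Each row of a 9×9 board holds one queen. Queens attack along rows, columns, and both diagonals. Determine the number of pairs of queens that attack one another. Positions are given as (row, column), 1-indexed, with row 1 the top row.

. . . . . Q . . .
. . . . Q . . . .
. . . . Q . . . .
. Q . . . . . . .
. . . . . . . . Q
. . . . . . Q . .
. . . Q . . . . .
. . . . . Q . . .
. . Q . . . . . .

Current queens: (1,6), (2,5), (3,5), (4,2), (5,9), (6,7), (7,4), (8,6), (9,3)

Same column: (1,6)–(8,6) (column 6); (2,5)–(3,5) (column 5).
Same diagonal: (1,6)–(2,5) (|1−2| = |6−5| = 1); (4,2)–(8,6) (|4−8| = |2−6| = 4); (5,9)–(8,6) (|5−8| = |9−6| = 3).
Total attacking pairs: 5.

5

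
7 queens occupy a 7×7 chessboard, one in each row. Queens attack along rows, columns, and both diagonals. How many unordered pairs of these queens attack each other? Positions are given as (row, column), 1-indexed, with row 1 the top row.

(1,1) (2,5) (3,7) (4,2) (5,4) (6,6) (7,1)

2

Same column: (1,1)–(7,1) (column 1).
Same diagonal: (1,1)–(6,6) (|1−6| = |1−6| = 5).
Total attacking pairs: 2.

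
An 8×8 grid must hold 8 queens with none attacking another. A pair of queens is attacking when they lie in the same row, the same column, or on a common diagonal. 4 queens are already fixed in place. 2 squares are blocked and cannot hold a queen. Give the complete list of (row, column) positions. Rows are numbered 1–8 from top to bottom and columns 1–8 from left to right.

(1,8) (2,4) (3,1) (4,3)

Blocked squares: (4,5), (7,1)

(1,8) (2,4) (3,1) (4,3) (5,6) (6,2) (7,7) (8,5)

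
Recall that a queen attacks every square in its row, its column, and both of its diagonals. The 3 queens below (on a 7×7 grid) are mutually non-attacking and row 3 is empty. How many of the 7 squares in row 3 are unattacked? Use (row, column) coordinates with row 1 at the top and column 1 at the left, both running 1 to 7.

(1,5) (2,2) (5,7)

(1,5) attacks row 3 at column 5 and diagonals 3, 7.
(2,2) attacks row 3 at column 2 and diagonals 1, 3.
(5,7) attacks row 3 at column 7 and diagonals 5.
Attacked columns: {1, 2, 3, 5, 7}. Safe: {4, 6}.

2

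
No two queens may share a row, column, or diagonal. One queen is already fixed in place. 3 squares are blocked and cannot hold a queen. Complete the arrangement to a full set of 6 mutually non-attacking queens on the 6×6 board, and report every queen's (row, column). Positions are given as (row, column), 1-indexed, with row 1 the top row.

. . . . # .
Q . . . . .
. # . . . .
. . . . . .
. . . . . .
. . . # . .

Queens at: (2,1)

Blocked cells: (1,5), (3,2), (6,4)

Row 1: attacked by (2,1)→{1,2}. Blocked: 5. Safe: 3, 4, 6. Place at column 4.
Row 3: attacked by (1,4)→{2,4,6}; (2,1)→{1,2}. Blocked: 2. Safe: 3, 5. Place at column 5.
Row 4: attacked by (1,4)→{1,4}; (2,1)→{1,3}; (3,5)→{4,5,6}. Safe: 2. Place at column 2.
Row 5: attacked by (1,4)→{4}; (2,1)→{1,4}; (3,5)→{3,5}; (4,2)→{1,2,3}. Safe: 6. Place at column 6.
Row 6: attacked by (1,4)→{4}; (2,1)→{1,5}; (3,5)→{2,5}; (4,2)→{2,4}; (5,6)→{5,6}. Blocked: 4. Safe: 3. Place at column 3.
Columns [4, 1, 5, 2, 6, 3], r−c [-3, 1, -2, 2, -1, 3], r+c [5, 3, 8, 6, 11, 9] are all distinct, so no two queens attack.

(1,4) (2,1) (3,5) (4,2) (5,6) (6,3)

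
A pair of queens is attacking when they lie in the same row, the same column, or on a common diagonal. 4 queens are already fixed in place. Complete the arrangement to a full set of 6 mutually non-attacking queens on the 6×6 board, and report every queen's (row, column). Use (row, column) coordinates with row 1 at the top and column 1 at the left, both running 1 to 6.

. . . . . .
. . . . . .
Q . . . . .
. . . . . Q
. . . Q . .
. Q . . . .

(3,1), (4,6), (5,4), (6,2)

(1,5) (2,3) (3,1) (4,6) (5,4) (6,2)

Row 1: attacked by (3,1)→{1,3}; (4,6)→{3,6}; (5,4)→{4}; (6,2)→{2}. Safe: 5. Place at column 5.
Row 2: attacked by (1,5)→{4,5,6}; (3,1)→{1,2}; (4,6)→{4,6}; (5,4)→{1,4}; (6,2)→{2,6}. Safe: 3. Place at column 3.
Columns [5, 3, 1, 6, 4, 2], r−c [-4, -1, 2, -2, 1, 4], r+c [6, 5, 4, 10, 9, 8] are all distinct, so no two queens attack.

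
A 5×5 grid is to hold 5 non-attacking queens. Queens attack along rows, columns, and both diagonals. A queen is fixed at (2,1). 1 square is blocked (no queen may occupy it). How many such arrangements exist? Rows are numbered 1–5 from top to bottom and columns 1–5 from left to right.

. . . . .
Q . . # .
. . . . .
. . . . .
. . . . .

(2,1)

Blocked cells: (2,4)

2

Branch on row 1: col 3 → 1; col 4 → 1; col 5 → 0.
Sum: 1 + 1 + 0 = 2.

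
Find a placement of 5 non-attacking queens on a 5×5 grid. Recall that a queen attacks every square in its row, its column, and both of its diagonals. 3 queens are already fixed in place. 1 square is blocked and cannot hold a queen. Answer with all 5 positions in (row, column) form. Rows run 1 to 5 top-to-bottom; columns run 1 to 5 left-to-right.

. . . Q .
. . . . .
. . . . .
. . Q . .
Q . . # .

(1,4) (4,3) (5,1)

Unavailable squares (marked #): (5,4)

Row 2: attacked by (1,4)→{3,4,5}; (4,3)→{1,3,5}; (5,1)→{1,4}. Safe: 2. Place at column 2.
Row 3: attacked by (1,4)→{2,4}; (2,2)→{1,2,3}; (4,3)→{2,3,4}; (5,1)→{1,3}. Safe: 5. Place at column 5.
Columns [4, 2, 5, 3, 1], r−c [-3, 0, -2, 1, 4], r+c [5, 4, 8, 7, 6] are all distinct, so no two queens attack.

(1,4) (2,2) (3,5) (4,3) (5,1)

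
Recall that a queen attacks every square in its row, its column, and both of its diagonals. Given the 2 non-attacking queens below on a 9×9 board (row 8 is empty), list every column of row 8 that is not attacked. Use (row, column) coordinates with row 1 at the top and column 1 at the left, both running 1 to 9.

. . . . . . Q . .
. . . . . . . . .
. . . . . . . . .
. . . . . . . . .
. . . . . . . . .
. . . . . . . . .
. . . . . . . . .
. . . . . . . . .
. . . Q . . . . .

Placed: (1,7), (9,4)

columns 1, 2, 6, 8, 9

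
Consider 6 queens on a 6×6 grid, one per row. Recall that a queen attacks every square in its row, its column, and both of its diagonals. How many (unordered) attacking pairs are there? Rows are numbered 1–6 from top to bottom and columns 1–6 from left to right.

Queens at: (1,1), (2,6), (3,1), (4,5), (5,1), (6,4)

4

Same column: (1,1)–(3,1) (column 1); (1,1)–(5,1) (column 1); (3,1)–(5,1) (column 1).
Same diagonal: (3,1)–(6,4) (|3−6| = |1−4| = 3).
Total attacking pairs: 4.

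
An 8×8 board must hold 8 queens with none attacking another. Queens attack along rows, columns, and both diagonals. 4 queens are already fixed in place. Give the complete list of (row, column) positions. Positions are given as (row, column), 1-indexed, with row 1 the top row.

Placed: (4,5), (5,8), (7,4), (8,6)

(1,3) (2,1) (3,7) (4,5) (5,8) (6,2) (7,4) (8,6)

Row 1: attacked by (4,5)→{2,5,8}; (5,8)→{4,8}; (7,4)→{4}; (8,6)→{6}. Safe: 1, 3, 7. Place at column 3.
Row 2: attacked by (1,3)→{2,3,4}; (4,5)→{3,5,7}; (5,8)→{5,8}; (7,4)→{4}; (8,6)→{6}. Safe: 1. Place at column 1.
Row 3: attacked by (1,3)→{1,3,5}; (2,1)→{1,2}; (4,5)→{4,5,6}; (5,8)→{6,8}; (7,4)→{4,8}; (8,6)→{1,6}. Safe: 7. Place at column 7.
Row 6: attacked by (1,3)→{3,8}; (2,1)→{1,5}; (3,7)→{4,7}; (4,5)→{3,5,7}; (5,8)→{7,8}; (7,4)→{3,4,5}; (8,6)→{4,6,8}. Safe: 2. Place at column 2.
Columns [3, 1, 7, 5, 8, 2, 4, 6], r−c [-2, 1, -4, -1, -3, 4, 3, 2], r+c [4, 3, 10, 9, 13, 8, 11, 14] are all distinct, so no two queens attack.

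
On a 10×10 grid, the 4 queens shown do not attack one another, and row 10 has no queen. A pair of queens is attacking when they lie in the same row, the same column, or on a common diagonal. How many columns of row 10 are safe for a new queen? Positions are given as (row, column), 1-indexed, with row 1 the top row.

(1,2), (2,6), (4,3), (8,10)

(1,2) attacks row 10 at column 2.
(2,6) attacks row 10 at column 6.
(4,3) attacks row 10 at column 3 and diagonals 9.
(8,10) attacks row 10 at column 10 and diagonals 8.
Attacked columns: {2, 3, 6, 8, 9, 10}. Safe: {1, 4, 5, 7}.

4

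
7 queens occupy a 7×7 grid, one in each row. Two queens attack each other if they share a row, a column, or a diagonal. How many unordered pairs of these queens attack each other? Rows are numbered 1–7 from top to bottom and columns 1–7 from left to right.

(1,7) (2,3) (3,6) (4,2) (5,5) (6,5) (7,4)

Same column: (5,5)–(6,5) (column 5).
Same diagonal: (6,5)–(7,4) (|6−7| = |5−4| = 1).
Total attacking pairs: 2.

2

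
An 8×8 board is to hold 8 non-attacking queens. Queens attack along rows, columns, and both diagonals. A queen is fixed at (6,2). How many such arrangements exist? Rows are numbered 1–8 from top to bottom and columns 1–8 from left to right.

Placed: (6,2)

Branch on row 1: col 1 → 1; col 3 → 2; col 4 → 3; col 5 → 3; col 6 → 4; col 8 → 1.
Sum: 1 + 2 + 3 + 3 + 4 + 1 = 14.

14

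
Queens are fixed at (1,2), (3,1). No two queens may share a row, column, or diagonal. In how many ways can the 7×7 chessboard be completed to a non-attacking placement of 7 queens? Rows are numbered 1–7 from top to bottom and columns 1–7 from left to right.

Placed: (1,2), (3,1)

2

Branch on row 2: col 4 → 1; col 5 → 1; col 6 → 0; col 7 → 0.
Sum: 1 + 1 + 0 + 0 = 2.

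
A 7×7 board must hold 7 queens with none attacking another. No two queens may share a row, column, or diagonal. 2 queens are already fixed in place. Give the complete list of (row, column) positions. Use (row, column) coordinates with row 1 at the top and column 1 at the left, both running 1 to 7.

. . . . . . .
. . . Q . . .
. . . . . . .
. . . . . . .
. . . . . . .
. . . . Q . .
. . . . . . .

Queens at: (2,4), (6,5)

(1,6) (2,4) (3,7) (4,1) (5,3) (6,5) (7,2)

Row 1: attacked by (2,4)→{3,4,5}; (6,5)→{5}. Safe: 1, 2, 6, 7. Place at column 6.
Row 3: attacked by (1,6)→{4,6}; (2,4)→{3,4,5}; (6,5)→{2,5}. Safe: 1, 7. Place at column 7.
Row 4: attacked by (1,6)→{3,6}; (2,4)→{2,4,6}; (3,7)→{6,7}; (6,5)→{3,5,7}. Safe: 1. Place at column 1.
Row 5: attacked by (1,6)→{2,6}; (2,4)→{1,4,7}; (3,7)→{5,7}; (4,1)→{1,2}; (6,5)→{4,5,6}. Safe: 3. Place at column 3.
Row 7: attacked by (1,6)→{6}; (2,4)→{4}; (3,7)→{3,7}; (4,1)→{1,4}; (5,3)→{1,3,5}; (6,5)→{4,5,6}. Safe: 2. Place at column 2.
Columns [6, 4, 7, 1, 3, 5, 2], r−c [-5, -2, -4, 3, 2, 1, 5], r+c [7, 6, 10, 5, 8, 11, 9] are all distinct, so no two queens attack.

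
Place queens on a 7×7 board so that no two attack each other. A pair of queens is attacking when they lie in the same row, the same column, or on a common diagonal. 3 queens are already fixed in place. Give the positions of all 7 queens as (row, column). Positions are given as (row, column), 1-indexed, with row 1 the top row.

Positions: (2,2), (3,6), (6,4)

(1,5) (2,2) (3,6) (4,3) (5,7) (6,4) (7,1)

Row 1: attacked by (2,2)→{1,2,3}; (3,6)→{4,6}; (6,4)→{4}. Safe: 5, 7. Place at column 5.
Row 4: attacked by (1,5)→{2,5}; (2,2)→{2,4}; (3,6)→{5,6,7}; (6,4)→{2,4,6}. Safe: 1, 3. Place at column 3.
Row 5: attacked by (1,5)→{1,5}; (2,2)→{2,5}; (3,6)→{4,6}; (4,3)→{2,3,4}; (6,4)→{3,4,5}. Safe: 7. Place at column 7.
Row 7: attacked by (1,5)→{5}; (2,2)→{2,7}; (3,6)→{2,6}; (4,3)→{3,6}; (5,7)→{5,7}; (6,4)→{3,4,5}. Safe: 1. Place at column 1.
Columns [5, 2, 6, 3, 7, 4, 1], r−c [-4, 0, -3, 1, -2, 2, 6], r+c [6, 4, 9, 7, 12, 10, 8] are all distinct, so no two queens attack.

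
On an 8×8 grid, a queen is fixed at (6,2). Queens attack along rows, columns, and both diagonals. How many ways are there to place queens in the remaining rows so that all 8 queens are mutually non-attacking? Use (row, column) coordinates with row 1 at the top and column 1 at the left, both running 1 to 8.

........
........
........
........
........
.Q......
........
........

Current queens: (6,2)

Branch on row 1: col 1 → 1; col 3 → 2; col 4 → 3; col 5 → 3; col 6 → 4; col 8 → 1.
Sum: 1 + 2 + 3 + 3 + 4 + 1 = 14.

14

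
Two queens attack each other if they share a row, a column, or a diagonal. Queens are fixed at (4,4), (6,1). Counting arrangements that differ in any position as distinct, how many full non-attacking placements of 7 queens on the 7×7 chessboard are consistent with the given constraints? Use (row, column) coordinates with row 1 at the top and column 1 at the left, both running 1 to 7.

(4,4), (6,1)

Branch on row 1: col 2 → 0; col 3 → 1; col 5 → 1.
Sum: 0 + 1 + 1 = 2.

2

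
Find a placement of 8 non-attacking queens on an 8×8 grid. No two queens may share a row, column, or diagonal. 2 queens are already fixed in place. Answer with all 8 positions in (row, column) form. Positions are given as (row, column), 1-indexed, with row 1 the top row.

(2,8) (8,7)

(1,5) (2,8) (3,4) (4,1) (5,3) (6,6) (7,2) (8,7)

Row 1: attacked by (2,8)→{7,8}; (8,7)→{7}. Safe: 1, 2, 3, 4, 5, 6. Place at column 5.
Row 3: attacked by (1,5)→{3,5,7}; (2,8)→{7,8}; (8,7)→{2,7}. Safe: 1, 4, 6. Place at column 4.
Row 4: attacked by (1,5)→{2,5,8}; (2,8)→{6,8}; (3,4)→{3,4,5}; (8,7)→{3,7}. Safe: 1. Place at column 1.
Row 5: attacked by (1,5)→{1,5}; (2,8)→{5,8}; (3,4)→{2,4,6}; (4,1)→{1,2}; (8,7)→{4,7}. Safe: 3. Place at column 3.
Row 6: attacked by (1,5)→{5}; (2,8)→{4,8}; (3,4)→{1,4,7}; (4,1)→{1,3}; (5,3)→{2,3,4}; (8,7)→{5,7}. Safe: 6. Place at column 6.
Row 7: attacked by (1,5)→{5}; (2,8)→{3,8}; (3,4)→{4,8}; (4,1)→{1,4}; (5,3)→{1,3,5}; (6,6)→{5,6,7}; (8,7)→{6,7,8}. Safe: 2. Place at column 2.
Columns [5, 8, 4, 1, 3, 6, 2, 7], r−c [-4, -6, -1, 3, 2, 0, 5, 1], r+c [6, 10, 7, 5, 8, 12, 9, 15] are all distinct, so no two queens attack.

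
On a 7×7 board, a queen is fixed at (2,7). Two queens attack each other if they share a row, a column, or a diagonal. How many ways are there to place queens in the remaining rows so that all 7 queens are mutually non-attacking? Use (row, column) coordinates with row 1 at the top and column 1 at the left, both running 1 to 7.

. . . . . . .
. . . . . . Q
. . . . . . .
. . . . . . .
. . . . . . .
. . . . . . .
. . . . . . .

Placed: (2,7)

7

Branch on row 1: col 1 → 0; col 2 → 1; col 3 → 2; col 4 → 2; col 5 → 2.
Sum: 0 + 1 + 2 + 2 + 2 = 7.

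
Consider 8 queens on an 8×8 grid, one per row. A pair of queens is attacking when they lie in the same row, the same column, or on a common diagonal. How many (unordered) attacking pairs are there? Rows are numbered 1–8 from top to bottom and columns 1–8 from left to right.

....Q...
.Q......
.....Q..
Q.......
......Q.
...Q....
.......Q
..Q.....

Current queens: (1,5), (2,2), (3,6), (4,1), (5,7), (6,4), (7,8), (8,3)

All columns are distinct and no two queens satisfy |Δrow| = |Δcol|, so no pair attacks.

0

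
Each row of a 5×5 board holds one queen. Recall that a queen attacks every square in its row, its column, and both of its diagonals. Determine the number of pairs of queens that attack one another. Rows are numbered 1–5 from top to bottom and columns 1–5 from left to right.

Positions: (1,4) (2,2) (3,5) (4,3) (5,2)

2

Same column: (2,2)–(5,2) (column 2).
Same diagonal: (4,3)–(5,2) (|4−5| = |3−2| = 1).
Total attacking pairs: 2.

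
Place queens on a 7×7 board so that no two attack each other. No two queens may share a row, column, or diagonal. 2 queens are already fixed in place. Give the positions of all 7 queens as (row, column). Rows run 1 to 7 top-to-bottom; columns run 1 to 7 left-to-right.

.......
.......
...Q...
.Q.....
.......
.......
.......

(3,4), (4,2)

Row 1: attacked by (3,4)→{2,4,6}; (4,2)→{2,5}. Safe: 1, 3, 7. Place at column 1.
Row 2: attacked by (1,1)→{1,2}; (3,4)→{3,4,5}; (4,2)→{2,4}. Safe: 6, 7. Place at column 6.
Row 5: attacked by (1,1)→{1,5}; (2,6)→{3,6}; (3,4)→{2,4,6}; (4,2)→{1,2,3}. Safe: 7. Place at column 7.
Row 6: attacked by (1,1)→{1,6}; (2,6)→{2,6}; (3,4)→{1,4,7}; (4,2)→{2,4}; (5,7)→{6,7}. Safe: 3, 5. Place at column 5.
Row 7: attacked by (1,1)→{1,7}; (2,6)→{1,6}; (3,4)→{4}; (4,2)→{2,5}; (5,7)→{5,7}; (6,5)→{4,5,6}. Safe: 3. Place at column 3.
Columns [1, 6, 4, 2, 7, 5, 3], r−c [0, -4, -1, 2, -2, 1, 4], r+c [2, 8, 7, 6, 12, 11, 10] are all distinct, so no two queens attack.

(1,1) (2,6) (3,4) (4,2) (5,7) (6,5) (7,3)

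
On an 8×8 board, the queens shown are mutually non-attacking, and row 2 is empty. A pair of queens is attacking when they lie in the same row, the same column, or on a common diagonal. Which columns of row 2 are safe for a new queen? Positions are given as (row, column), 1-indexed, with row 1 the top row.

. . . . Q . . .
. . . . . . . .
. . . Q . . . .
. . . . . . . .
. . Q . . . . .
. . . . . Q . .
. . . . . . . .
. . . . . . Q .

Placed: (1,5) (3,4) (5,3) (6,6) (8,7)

columns 8

(1,5) attacks row 2 at column 5 and diagonals 4, 6.
(3,4) attacks row 2 at column 4 and diagonals 3, 5.
(5,3) attacks row 2 at column 3 and diagonals 6.
(6,6) attacks row 2 at column 6 and diagonals 2.
(8,7) attacks row 2 at column 7 and diagonals 1.
Attacked columns: {1, 2, 3, 4, 5, 6, 7}. Safe: {8}.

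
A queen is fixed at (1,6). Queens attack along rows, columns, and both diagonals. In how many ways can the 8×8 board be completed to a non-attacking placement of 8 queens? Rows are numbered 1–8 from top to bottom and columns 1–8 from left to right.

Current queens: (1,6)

16

Branch on row 2: col 1 → 1; col 2 → 2; col 3 → 8; col 4 → 4; col 8 → 1.
Sum: 1 + 2 + 8 + 4 + 1 = 16.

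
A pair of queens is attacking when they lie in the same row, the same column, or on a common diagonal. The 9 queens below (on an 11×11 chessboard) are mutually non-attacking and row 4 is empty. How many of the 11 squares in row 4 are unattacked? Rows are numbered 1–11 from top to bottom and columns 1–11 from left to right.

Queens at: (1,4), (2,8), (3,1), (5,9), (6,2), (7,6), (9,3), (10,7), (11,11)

1

(1,4) attacks row 4 at column 4 and diagonals 1, 7.
(2,8) attacks row 4 at column 8 and diagonals 6, 10.
(3,1) attacks row 4 at column 1 and diagonals 2.
(5,9) attacks row 4 at column 9 and diagonals 8, 10.
(6,2) attacks row 4 at column 2 and diagonals 4.
(7,6) attacks row 4 at column 6 and diagonals 3, 9.
(9,3) attacks row 4 at column 3 and diagonals 8.
(10,7) attacks row 4 at column 7 and diagonals 1.
(11,11) attacks row 4 at column 11 and diagonals 4.
Attacked columns: {1, 2, 3, 4, 6, 7, 8, 9, 10, 11}. Safe: {5}.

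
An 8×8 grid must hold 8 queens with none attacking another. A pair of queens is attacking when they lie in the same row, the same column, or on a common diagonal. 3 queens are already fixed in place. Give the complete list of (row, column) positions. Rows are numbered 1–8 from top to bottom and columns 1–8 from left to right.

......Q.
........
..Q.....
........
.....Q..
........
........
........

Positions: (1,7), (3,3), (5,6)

Row 2: attacked by (1,7)→{6,7,8}; (3,3)→{2,3,4}; (5,6)→{3,6}. Safe: 1, 5. Place at column 1.
Row 4: attacked by (1,7)→{4,7}; (2,1)→{1,3}; (3,3)→{2,3,4}; (5,6)→{5,6,7}. Safe: 8. Place at column 8.
Row 6: attacked by (1,7)→{2,7}; (2,1)→{1,5}; (3,3)→{3,6}; (4,8)→{6,8}; (5,6)→{5,6,7}. Safe: 4. Place at column 4.
Row 7: attacked by (1,7)→{1,7}; (2,1)→{1,6}; (3,3)→{3,7}; (4,8)→{5,8}; (5,6)→{4,6,8}; (6,4)→{3,4,5}. Safe: 2. Place at column 2.
Row 8: attacked by (1,7)→{7}; (2,1)→{1,7}; (3,3)→{3,8}; (4,8)→{4,8}; (5,6)→{3,6}; (6,4)→{2,4,6}; (7,2)→{1,2,3}. Safe: 5. Place at column 5.
Columns [7, 1, 3, 8, 6, 4, 2, 5], r−c [-6, 1, 0, -4, -1, 2, 5, 3], r+c [8, 3, 6, 12, 11, 10, 9, 13] are all distinct, so no two queens attack.

(1,7) (2,1) (3,3) (4,8) (5,6) (6,4) (7,2) (8,5)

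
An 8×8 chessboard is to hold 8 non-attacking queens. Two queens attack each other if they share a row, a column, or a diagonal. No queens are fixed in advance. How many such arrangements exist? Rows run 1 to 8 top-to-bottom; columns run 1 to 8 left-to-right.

92

Branch on row 1: col 1 → 4; col 2 → 8; col 3 → 16; col 4 → 18; col 5 → 18; col 6 → 16; col 7 → 8; col 8 → 4.
Sum: 4 + 8 + 16 + 18 + 18 + 16 + 8 + 4 = 92.
(This is the classic 8-queens count.)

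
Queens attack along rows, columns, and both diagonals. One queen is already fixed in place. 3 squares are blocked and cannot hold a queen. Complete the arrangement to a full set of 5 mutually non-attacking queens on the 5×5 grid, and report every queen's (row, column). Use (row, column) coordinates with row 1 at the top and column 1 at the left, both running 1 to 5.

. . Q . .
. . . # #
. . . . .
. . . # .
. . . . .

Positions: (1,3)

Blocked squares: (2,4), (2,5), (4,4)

Row 2: attacked by (1,3)→{2,3,4}. Blocked: 4,5. Safe: 1. Place at column 1.
Row 3: attacked by (1,3)→{1,3,5}; (2,1)→{1,2}. Safe: 4. Place at column 4.
Row 4: attacked by (1,3)→{3}; (2,1)→{1,3}; (3,4)→{3,4,5}. Blocked: 4. Safe: 2. Place at column 2.
Row 5: attacked by (1,3)→{3}; (2,1)→{1,4}; (3,4)→{2,4}; (4,2)→{1,2,3}. Safe: 5. Place at column 5.
Columns [3, 1, 4, 2, 5], r−c [-2, 1, -1, 2, 0], r+c [4, 3, 7, 6, 10] are all distinct, so no two queens attack.

(1,3) (2,1) (3,4) (4,2) (5,5)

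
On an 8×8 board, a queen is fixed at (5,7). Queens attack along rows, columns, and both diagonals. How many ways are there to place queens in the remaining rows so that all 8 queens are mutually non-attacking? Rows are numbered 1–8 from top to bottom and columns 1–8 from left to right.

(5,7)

Branch on row 1: col 1 → 1; col 2 → 0; col 4 → 3; col 5 → 3; col 6 → 0; col 8 → 1.
Sum: 1 + 0 + 3 + 3 + 0 + 1 = 8.

8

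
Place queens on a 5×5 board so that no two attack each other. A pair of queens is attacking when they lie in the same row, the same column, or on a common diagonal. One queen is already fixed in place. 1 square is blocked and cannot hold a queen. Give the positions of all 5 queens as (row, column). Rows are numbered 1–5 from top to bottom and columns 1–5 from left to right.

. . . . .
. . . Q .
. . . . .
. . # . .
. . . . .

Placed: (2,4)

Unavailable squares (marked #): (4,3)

(1,1) (2,4) (3,2) (4,5) (5,3)

Row 1: attacked by (2,4)→{3,4,5}. Safe: 1, 2. Place at column 1.
Row 3: attacked by (1,1)→{1,3}; (2,4)→{3,4,5}. Safe: 2. Place at column 2.
Row 4: attacked by (1,1)→{1,4}; (2,4)→{2,4}; (3,2)→{1,2,3}. Blocked: 3. Safe: 5. Place at column 5.
Row 5: attacked by (1,1)→{1,5}; (2,4)→{1,4}; (3,2)→{2,4}; (4,5)→{4,5}. Safe: 3. Place at column 3.
Columns [1, 4, 2, 5, 3], r−c [0, -2, 1, -1, 2], r+c [2, 6, 5, 9, 8] are all distinct, so no two queens attack.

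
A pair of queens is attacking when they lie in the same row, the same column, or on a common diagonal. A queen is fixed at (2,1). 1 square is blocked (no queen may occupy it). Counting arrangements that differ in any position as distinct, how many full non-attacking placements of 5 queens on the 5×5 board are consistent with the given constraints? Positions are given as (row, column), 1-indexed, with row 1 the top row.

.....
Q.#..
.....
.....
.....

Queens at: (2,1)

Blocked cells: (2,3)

Branch on row 1: col 3 → 1; col 4 → 1; col 5 → 0.
Sum: 1 + 1 + 0 = 2.

2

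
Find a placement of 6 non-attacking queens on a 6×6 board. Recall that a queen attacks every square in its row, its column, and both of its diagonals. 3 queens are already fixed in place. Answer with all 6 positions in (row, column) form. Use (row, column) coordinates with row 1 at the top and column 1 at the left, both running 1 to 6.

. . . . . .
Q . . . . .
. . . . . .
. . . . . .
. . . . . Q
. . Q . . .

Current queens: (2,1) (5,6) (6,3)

(1,4) (2,1) (3,5) (4,2) (5,6) (6,3)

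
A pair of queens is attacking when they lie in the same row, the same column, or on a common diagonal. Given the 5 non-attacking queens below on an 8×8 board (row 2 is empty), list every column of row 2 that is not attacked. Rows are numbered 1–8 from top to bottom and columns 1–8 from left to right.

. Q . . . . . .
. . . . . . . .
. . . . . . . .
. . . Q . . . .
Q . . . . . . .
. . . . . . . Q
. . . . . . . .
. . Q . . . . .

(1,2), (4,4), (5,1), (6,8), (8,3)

columns 5, 7

(1,2) attacks row 2 at column 2 and diagonals 1, 3.
(4,4) attacks row 2 at column 4 and diagonals 2, 6.
(5,1) attacks row 2 at column 1 and diagonals 4.
(6,8) attacks row 2 at column 8 and diagonals 4.
(8,3) attacks row 2 at column 3.
Attacked columns: {1, 2, 3, 4, 6, 8}. Safe: {5, 7}.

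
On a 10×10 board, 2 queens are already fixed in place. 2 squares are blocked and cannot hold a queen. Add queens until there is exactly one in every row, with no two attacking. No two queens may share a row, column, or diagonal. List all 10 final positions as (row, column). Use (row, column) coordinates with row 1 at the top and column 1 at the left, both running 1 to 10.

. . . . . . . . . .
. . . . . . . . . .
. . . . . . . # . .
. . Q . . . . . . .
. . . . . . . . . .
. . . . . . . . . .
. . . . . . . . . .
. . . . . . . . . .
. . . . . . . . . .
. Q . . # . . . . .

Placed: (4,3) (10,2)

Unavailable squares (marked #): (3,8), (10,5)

Row 1: attacked by (4,3)→{3,6}; (10,2)→{2}. Safe: 1, 4, 5, 7, 8, 9, 10. Place at column 9.
Row 2: attacked by (1,9)→{8,9,10}; (4,3)→{1,3,5}; (10,2)→{2,10}. Safe: 4, 6, 7. Place at column 7.
Row 3: attacked by (1,9)→{7,9}; (2,7)→{6,7,8}; (4,3)→{2,3,4}; (10,2)→{2,9}. Blocked: 8. Safe: 1, 5, 10. Place at column 5.
Row 5: attacked by (1,9)→{5,9}; (2,7)→{4,7,10}; (3,5)→{3,5,7}; (4,3)→{2,3,4}; (10,2)→{2,7}. Safe: 1, 6, 8. Place at column 1.
Row 6: attacked by (1,9)→{4,9}; (2,7)→{3,7}; (3,5)→{2,5,8}; (4,3)→{1,3,5}; (5,1)→{1,2}; (10,2)→{2,6}. Safe: 10. Place at column 10.
Row 7: attacked by (1,9)→{3,9}; (2,7)→{2,7}; (3,5)→{1,5,9}; (4,3)→{3,6}; (5,1)→{1,3}; (6,10)→{9,10}; (10,2)→{2,5}. Safe: 4, 8. Place at column 8.
Row 8: attacked by (1,9)→{2,9}; (2,7)→{1,7}; (3,5)→{5,10}; (4,3)→{3,7}; (5,1)→{1,4}; (6,10)→{8,10}; (7,8)→{7,8,9}; (10,2)→{2,4}. Safe: 6. Place at column 6.
Row 9: attacked by (1,9)→{1,9}; (2,7)→{7}; (3,5)→{5}; (4,3)→{3,8}; (5,1)→{1,5}; (6,10)→{7,10}; (7,8)→{6,8,10}; (8,6)→{5,6,7}; (10,2)→{1,2,3}. Safe: 4. Place at column 4.
Columns [9, 7, 5, 3, 1, 10, 8, 6, 4, 2], r−c [-8, -5, -2, 1, 4, -4, -1, 2, 5, 8], r+c [10, 9, 8, 7, 6, 16, 15, 14, 13, 12] are all distinct, so no two queens attack.

(1,9) (2,7) (3,5) (4,3) (5,1) (6,10) (7,8) (8,6) (9,4) (10,2)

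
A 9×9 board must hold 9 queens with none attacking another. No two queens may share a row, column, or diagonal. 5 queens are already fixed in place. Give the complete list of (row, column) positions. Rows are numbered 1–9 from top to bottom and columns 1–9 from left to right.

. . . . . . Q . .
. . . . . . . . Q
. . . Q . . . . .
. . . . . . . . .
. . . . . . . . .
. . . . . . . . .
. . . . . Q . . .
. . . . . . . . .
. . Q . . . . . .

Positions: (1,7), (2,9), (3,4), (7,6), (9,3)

Row 4: attacked by (1,7)→{4,7}; (2,9)→{7,9}; (3,4)→{3,4,5}; (7,6)→{3,6,9}; (9,3)→{3,8}. Safe: 1, 2. Place at column 2.
Row 5: attacked by (1,7)→{3,7}; (2,9)→{6,9}; (3,4)→{2,4,6}; (4,2)→{1,2,3}; (7,6)→{4,6,8}; (9,3)→{3,7}. Safe: 5. Place at column 5.
Row 6: attacked by (1,7)→{2,7}; (2,9)→{5,9}; (3,4)→{1,4,7}; (4,2)→{2,4}; (5,5)→{4,5,6}; (7,6)→{5,6,7}; (9,3)→{3,6}. Safe: 8. Place at column 8.
Row 8: attacked by (1,7)→{7}; (2,9)→{3,9}; (3,4)→{4,9}; (4,2)→{2,6}; (5,5)→{2,5,8}; (6,8)→{6,8}; (7,6)→{5,6,7}; (9,3)→{2,3,4}. Safe: 1. Place at column 1.
Columns [7, 9, 4, 2, 5, 8, 6, 1, 3], r−c [-6, -7, -1, 2, 0, -2, 1, 7, 6], r+c [8, 11, 7, 6, 10, 14, 13, 9, 12] are all distinct, so no two queens attack.

(1,7) (2,9) (3,4) (4,2) (5,5) (6,8) (7,6) (8,1) (9,3)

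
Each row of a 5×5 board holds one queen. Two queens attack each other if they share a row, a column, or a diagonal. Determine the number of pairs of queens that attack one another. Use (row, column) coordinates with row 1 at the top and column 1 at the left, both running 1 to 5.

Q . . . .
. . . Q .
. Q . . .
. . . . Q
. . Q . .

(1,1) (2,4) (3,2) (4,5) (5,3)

All columns are distinct and no two queens satisfy |Δrow| = |Δcol|, so no pair attacks.

0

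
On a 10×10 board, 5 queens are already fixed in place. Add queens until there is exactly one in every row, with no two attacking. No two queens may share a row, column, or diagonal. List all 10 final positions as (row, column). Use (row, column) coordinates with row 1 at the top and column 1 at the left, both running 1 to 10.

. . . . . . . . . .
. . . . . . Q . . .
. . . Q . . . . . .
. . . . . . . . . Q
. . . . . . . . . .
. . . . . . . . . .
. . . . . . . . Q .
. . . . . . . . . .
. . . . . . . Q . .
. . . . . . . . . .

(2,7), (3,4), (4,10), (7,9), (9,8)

(1,5) (2,7) (3,4) (4,10) (5,3) (6,6) (7,9) (8,2) (9,8) (10,1)

Row 1: attacked by (2,7)→{6,7,8}; (3,4)→{2,4,6}; (4,10)→{7,10}; (7,9)→{3,9}; (9,8)→{8}. Safe: 1, 5. Place at column 5.
Row 5: attacked by (1,5)→{1,5,9}; (2,7)→{4,7,10}; (3,4)→{2,4,6}; (4,10)→{9,10}; (7,9)→{7,9}; (9,8)→{4,8}. Safe: 3. Place at column 3.
Row 6: attacked by (1,5)→{5,10}; (2,7)→{3,7}; (3,4)→{1,4,7}; (4,10)→{8,10}; (5,3)→{2,3,4}; (7,9)→{8,9,10}; (9,8)→{5,8}. Safe: 6. Place at column 6.
Row 8: attacked by (1,5)→{5}; (2,7)→{1,7}; (3,4)→{4,9}; (4,10)→{6,10}; (5,3)→{3,6}; (6,6)→{4,6,8}; (7,9)→{8,9,10}; (9,8)→{7,8,9}. Safe: 2. Place at column 2.
Row 10: attacked by (1,5)→{5}; (2,7)→{7}; (3,4)→{4}; (4,10)→{4,10}; (5,3)→{3,8}; (6,6)→{2,6,10}; (7,9)→{6,9}; (8,2)→{2,4}; (9,8)→{7,8,9}. Safe: 1. Place at column 1.
Columns [5, 7, 4, 10, 3, 6, 9, 2, 8, 1], r−c [-4, -5, -1, -6, 2, 0, -2, 6, 1, 9], r+c [6, 9, 7, 14, 8, 12, 16, 10, 17, 11] are all distinct, so no two queens attack.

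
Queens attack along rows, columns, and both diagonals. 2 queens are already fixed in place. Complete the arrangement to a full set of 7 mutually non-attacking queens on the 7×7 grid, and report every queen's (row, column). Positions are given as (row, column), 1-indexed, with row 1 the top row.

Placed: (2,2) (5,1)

Row 1: attacked by (2,2)→{1,2,3}; (5,1)→{1,5}. Safe: 4, 6, 7. Place at column 7.
Row 3: attacked by (1,7)→{5,7}; (2,2)→{1,2,3}; (5,1)→{1,3}. Safe: 4, 6. Place at column 4.
Row 4: attacked by (1,7)→{4,7}; (2,2)→{2,4}; (3,4)→{3,4,5}; (5,1)→{1,2}. Safe: 6. Place at column 6.
Row 6: attacked by (1,7)→{2,7}; (2,2)→{2,6}; (3,4)→{1,4,7}; (4,6)→{4,6}; (5,1)→{1,2}. Safe: 3, 5. Place at column 3.
Row 7: attacked by (1,7)→{1,7}; (2,2)→{2,7}; (3,4)→{4}; (4,6)→{3,6}; (5,1)→{1,3}; (6,3)→{2,3,4}. Safe: 5. Place at column 5.
Columns [7, 2, 4, 6, 1, 3, 5], r−c [-6, 0, -1, -2, 4, 3, 2], r+c [8, 4, 7, 10, 6, 9, 12] are all distinct, so no two queens attack.

(1,7) (2,2) (3,4) (4,6) (5,1) (6,3) (7,5)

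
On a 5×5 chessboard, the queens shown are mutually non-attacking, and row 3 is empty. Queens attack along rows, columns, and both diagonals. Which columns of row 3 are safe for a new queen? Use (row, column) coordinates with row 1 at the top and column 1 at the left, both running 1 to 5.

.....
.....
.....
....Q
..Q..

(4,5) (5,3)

(4,5) attacks row 3 at column 5 and diagonals 4.
(5,3) attacks row 3 at column 3 and diagonals 1, 5.
Attacked columns: {1, 3, 4, 5}. Safe: {2}.

columns 2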